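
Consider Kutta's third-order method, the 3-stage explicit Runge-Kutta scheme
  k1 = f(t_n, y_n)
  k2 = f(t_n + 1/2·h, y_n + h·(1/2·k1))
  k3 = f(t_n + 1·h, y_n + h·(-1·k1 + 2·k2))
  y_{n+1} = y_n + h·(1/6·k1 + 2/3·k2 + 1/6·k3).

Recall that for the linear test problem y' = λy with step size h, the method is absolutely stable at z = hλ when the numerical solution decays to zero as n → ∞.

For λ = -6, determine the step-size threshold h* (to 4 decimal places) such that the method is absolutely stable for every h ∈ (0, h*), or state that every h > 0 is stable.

(-2.5127,0); λ=-6 ⇒ h* = 0.4188.

Set f=λy, z=hλ:
  order 3, 3-stage ⇒ R(z)=1+z+z^2/2+z^3/6
  (e.g. R(-1.13)=0.26797, |R|=0.26797)

Solve |R(x)|<1 on ℝ⁻.
x=-1.13: |R|=0.2680
|R(-2.7)|=1.3355 |R(-2.61)|=1.1672 |R(-2.31)|=0.6963
Bisect:
  x_lo=-3.0257 |R|=2.0648  x_hi=-0.1108 |R|=0.8951
  mid=-1.56826 |R|=0.01862 →hi
  mid=-2.29696 |R|=0.67875 →hi
  mid=-2.66131 |R|=1.26152 →lo
  mid=-2.47914 |R|=0.94559 →hi
  mid=-2.57022 |R|=1.09704 →lo
  mid=-2.52468 |R|=1.01973 →lo
  mid=-2.50191 |R|=0.98227 →hi
  mid=-2.51329 |R|=1.00090 →lo
  ...
  [-2.51276,-2.51258] ⇒ x*=-2.5127
Interval (-2.5127, 0).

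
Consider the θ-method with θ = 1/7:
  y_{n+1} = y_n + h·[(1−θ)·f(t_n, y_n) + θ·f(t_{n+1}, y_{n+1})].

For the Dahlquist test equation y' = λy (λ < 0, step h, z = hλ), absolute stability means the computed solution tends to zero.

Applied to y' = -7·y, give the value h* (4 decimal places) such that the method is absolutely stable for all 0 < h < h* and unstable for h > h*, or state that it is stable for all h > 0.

(-2.8000,0); λ=-7 ⇒ h* = (14/5)/7 = 0.4000.

Set f=λy, z=hλ:
  y_{n+1} = y_n + z·[6/7·y_n + 1/7·y_{n+1}] ⇒ (1 − 1/7z)y_{n+1} = (1 + 6/7z)y_n
  R(z) = (1 + 6/7z)/(1 − 1/7z).

Find x<0 with |R(x)|<1.
x=-1.11: |R|=0.0419
R=−1: 1+6/7x = −1+1/7x ⇒ -5/7x=2 ⇒ x=2/(-5/7)=-2.8000
Confirm numerically:
  x=-1.874: |R|=0.47825 <1
  x=-1.824: |R|=0.44696 <1
  x=-1.799: |R|=0.43119 <1
  x=-1.403: |R|=0.16875 <1
  x=-2.835: |R|=1.01779 >1
  x=-2.834: |R|=1.01729 >1
Interval (-2.8000, 0).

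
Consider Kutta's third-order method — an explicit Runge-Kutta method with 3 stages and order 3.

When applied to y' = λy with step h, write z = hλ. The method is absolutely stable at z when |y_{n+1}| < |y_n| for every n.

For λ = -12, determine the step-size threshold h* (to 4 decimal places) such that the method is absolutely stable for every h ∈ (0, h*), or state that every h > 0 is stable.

(-2.5127,0); λ=-12 ⇒ h* = 0.2094.

With y'=λy (z=hλ):
  order 3, 3-stage ⇒ R(z)=1+z+z^2/2+z^3/6
  (e.g. R(-0.5)=0.60417, |R|=0.60417)

Need |R(x)|<1, x<0.
x=-0.5: |R|=0.6042
|R(-2.56)|=1.0794 |R(-2.05)|=0.3846 |R(-1.85)|=0.1940
Bisect:
  x_lo=-3.2246 |R|=2.6139  x_hi=-0.2112 |R|=0.8095
  mid=-1.71791 |R|=0.08729 →hi
  mid=-2.47126 |R|=0.93308 →hi
  mid=-2.84794 |R|=1.64238 →lo
  mid=-2.65960 |R|=1.25830 →lo
  mid=-2.56543 |R|=1.08875 →lo
  mid=-2.51835 |R|=1.00923 →lo
  mid=-2.49480 |R|=0.97074 →hi
  mid=-2.50657 |R|=0.98988 →hi
  mid=-2.51246 |R|=0.99953 →hi
  ...
  [-2.51283,-2.51264] ⇒ x*=-2.5127
Interval (-2.5127, 0).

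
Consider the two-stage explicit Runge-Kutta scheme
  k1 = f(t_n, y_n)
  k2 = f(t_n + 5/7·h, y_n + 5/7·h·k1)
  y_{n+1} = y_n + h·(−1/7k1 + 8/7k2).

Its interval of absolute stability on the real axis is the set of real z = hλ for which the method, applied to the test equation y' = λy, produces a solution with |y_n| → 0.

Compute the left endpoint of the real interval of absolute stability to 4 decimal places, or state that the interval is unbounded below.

Test eqn y'=λy, z=hλ:
  k1=λy_n ⇒ h·k1=z·y_n;  k2=λ(1+5/7z)y_n ⇒ h·k2=z(1+5/7z)y_n
  y_{n+1}/y_n = 1 − 1/7z + 8/7z(1+5/7z) = 1 + z + 40/49z²
  so R(z) = 1 + z + 40/49z².

Boundary: |R(x)|=1, x<0.
x=-0.62: |R|=0.6938
R=1: x+40/49x²=0 ⇒ x=−49/40=-1.2250; min R=1−1/(4·40/49)=0.6937>−1
Confirm numerically:
  x=-1.125: |R|=0.90816 <1
  x=-1.025: |R|=0.83265 <1
  x=-0.827: |R|=0.73131 <1
  x=-1.639: |R|=1.55392 >1
  x=-1.572: |R|=1.44529 >1
  x=-1.369: |R|=1.16093 >1
So |R|<1 on (-1.2250, 0).

z* = -1.2250.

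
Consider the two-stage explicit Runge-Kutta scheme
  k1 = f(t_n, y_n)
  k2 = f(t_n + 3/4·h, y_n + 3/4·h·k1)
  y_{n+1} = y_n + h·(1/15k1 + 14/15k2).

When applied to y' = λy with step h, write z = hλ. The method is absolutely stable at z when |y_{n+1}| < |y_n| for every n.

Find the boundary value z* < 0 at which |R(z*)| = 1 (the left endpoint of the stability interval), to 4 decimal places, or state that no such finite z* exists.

Set f=λy, z=hλ:
  k1=λy_n ⇒ h·k1=z·y_n;  k2=λ(1+3/4z)y_n ⇒ h·k2=z(1+3/4z)y_n
  y_{n+1}/y_n = 1 + 1/15z + 14/15z(1+3/4z) = 1 + z + 7/10z²
  R(z) = 1 + z + 7/10z².

Find x<0 with |R(x)|<1.
x=-1.31: |R|=0.8913
R=1: x+7/10x²=0 ⇒ x=−10/7=-1.4286; min R=1−1/(4·7/10)=0.6429>−1
Confirm numerically:
  x=-1.283: |R|=0.86926 <1
  x=-1.255: |R|=0.84752 <1
  x=-0.610: |R|=0.65047 <1
  x=-1.980: |R|=1.76428 >1
  x=-1.798: |R|=1.46496 >1
  x=-1.498: |R|=1.07280 >1
Interval (-1.4286, 0).

z* = -1.4286.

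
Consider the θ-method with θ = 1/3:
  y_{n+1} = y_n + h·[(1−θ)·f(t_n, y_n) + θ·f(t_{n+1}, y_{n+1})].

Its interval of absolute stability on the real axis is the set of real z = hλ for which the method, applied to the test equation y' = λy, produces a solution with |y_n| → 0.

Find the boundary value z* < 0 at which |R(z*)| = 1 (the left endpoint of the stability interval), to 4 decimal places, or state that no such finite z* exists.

left endpoint -6.0000.

Set f=λy, z=hλ:
  y_{n+1} = y_n + z·[2/3·y_n + 1/3·y_{n+1}] ⇒ (1 − 1/3z)y_{n+1} = (1 + 2/3z)y_n
  ⇒ R(z) = (1 + 2/3z)/(1 − 1/3z).

Find x<0 with |R(x)|<1.
x=-0.65: |R|=0.4658
R=−1: 1+2/3x = −1+1/3x ⇒ -1/3x=2 ⇒ x=2/(-1/3)=-6.0000
Confirm numerically:
  x=-5.384: |R|=0.92653 <1
  x=-4.142: |R|=0.73985 <1
  x=-3.488: |R|=0.61282 <1
  x=-6.380: |R|=1.04051 >1
  x=-6.309: |R|=1.03319 >1
So |R|<1 on (-6.0000, 0).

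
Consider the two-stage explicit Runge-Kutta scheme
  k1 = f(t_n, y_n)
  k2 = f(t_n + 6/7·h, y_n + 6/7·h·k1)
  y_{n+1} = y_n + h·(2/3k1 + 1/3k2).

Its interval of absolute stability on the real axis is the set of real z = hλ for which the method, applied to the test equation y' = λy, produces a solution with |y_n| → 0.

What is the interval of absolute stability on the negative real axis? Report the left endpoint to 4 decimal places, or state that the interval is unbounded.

Test eqn y'=λy, z=hλ:
  k1=λy_n ⇒ h·k1=z·y_n;  k2=λ(1+6/7z)y_n ⇒ h·k2=z(1+6/7z)y_n
  y_{n+1}/y_n = 1 + 2/3z + 1/3z(1+6/7z) = 1 + z + 2/7z²
  R(z) = 1 + z + 2/7z².

Find x<0 with |R(x)|<1.
x=-1.65: |R|=0.1279
R=1: x+2/7x²=0 ⇒ x=−7/2=-3.5000; min R=1−1/(4·2/7)=0.1250>−1
Confirm numerically:
  x=-2.996: |R|=0.56858 <1
  x=-2.554: |R|=0.30969 <1
  x=-2.007: |R|=0.14387 <1
  x=-1.735: |R|=0.12506 <1
  x=-4.099: |R|=1.70151 >1
  x=-4.090: |R|=1.68946 >1
Stable set (-3.5000, 0).

z∈(-3.5000,0).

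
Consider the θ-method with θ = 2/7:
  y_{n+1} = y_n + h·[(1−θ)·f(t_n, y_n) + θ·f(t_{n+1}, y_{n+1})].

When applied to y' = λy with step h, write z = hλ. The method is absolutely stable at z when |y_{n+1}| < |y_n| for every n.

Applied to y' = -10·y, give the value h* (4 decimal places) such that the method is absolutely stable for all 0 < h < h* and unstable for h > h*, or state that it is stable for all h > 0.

Test eqn y'=λy, z=hλ:
  y_{n+1} = y_n + z·[5/7·y_n + 2/7·y_{n+1}] ⇒ (1 − 2/7z)y_{n+1} = (1 + 5/7z)y_n
  so R(z) = (1 + 5/7z)/(1 − 2/7z).

Boundary: |R(x)|=1, x<0.
x=-1.78: |R|=0.1799
R=−1: 1+5/7x = −1+2/7x ⇒ -3/7x=2 ⇒ x=2/(-3/7)=-4.6667
Confirm numerically:
  x=-4.324: |R|=0.93430 <1
  x=-3.125: |R|=0.65094 <1
  x=-2.910: |R|=0.58892 <1
  x=-2.279: |R|=0.38026 <1
  x=-5.171: |R|=1.08724 >1
  x=-5.069: |R|=1.07043 >1
So |R|<1 on (-4.6667, 0).

(-4.6667,0); λ=-10 ⇒ h* = (14/3)/10 = 0.4667.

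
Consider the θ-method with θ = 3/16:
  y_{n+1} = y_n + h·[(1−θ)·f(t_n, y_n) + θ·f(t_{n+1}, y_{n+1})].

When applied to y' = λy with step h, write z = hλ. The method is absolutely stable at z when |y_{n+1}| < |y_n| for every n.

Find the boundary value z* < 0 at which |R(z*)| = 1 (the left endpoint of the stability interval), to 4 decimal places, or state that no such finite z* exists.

z* = -3.2000.

Test eqn y'=λy, z=hλ:
  y_{n+1} = y_n + z·[13/16·y_n + 3/16·y_{n+1}] ⇒ (1 − 3/16z)y_{n+1} = (1 + 13/16z)y_n
  so R(z) = (1 + 13/16z)/(1 − 3/16z).

Need |R(x)|<1, x<0.
x=-1.29: |R|=0.0388
R=−1: 1+13/16x = −1+3/16x ⇒ -5/8x=2 ⇒ x=2/(-5/8)=-3.2000
Confirm numerically:
  x=-2.788: |R|=0.83090 <1
  x=-1.700: |R|=0.28910 <1
  x=-1.436: |R|=0.13138 <1
  x=-3.614: |R|=1.15424 >1
  x=-3.558: |R|=1.13421 >1
Interval (-3.2000, 0).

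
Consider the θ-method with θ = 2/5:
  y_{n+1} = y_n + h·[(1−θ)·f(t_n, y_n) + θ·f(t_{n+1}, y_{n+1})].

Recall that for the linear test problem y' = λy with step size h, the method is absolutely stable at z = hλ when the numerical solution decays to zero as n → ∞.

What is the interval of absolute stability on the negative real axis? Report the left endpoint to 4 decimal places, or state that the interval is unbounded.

Set f=λy, z=hλ:
  y_{n+1} = y_n + z·[3/5·y_n + 2/5·y_{n+1}] ⇒ (1 − 2/5z)y_{n+1} = (1 + 3/5z)y_n
  so R(z) = (1 + 3/5z)/(1 − 2/5z).

Boundary: |R(x)|=1, x<0.
x=-0.67: |R|=0.4716
R=−1: 1+3/5x = −1+2/5x ⇒ -1/5x=2 ⇒ x=2/(-1/5)=-10.0000
Confirm numerically:
  x=-7.851: |R|=0.89619 <1
  x=-7.595: |R|=0.88088 <1
  x=-6.178: |R|=0.77979 <1
  x=-5.763: |R|=0.74362 <1
  x=-10.466: |R|=1.01797 >1
  x=-10.210: |R|=1.00826 >1
  x=-10.108: |R|=1.00428 >1
So |R|<1 on (-10.0000, 0).

z∈(-10.0000,0).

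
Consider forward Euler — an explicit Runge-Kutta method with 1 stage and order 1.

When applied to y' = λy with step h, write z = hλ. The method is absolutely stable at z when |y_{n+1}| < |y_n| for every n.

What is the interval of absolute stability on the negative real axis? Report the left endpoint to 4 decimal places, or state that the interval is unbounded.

z∈(-2.0000,0).

On y'=λy, z=hλ:
  order 1, 1-stage ⇒ R(z)=1+z
  (e.g. R(-1.65)=-0.65000, |R|=0.65000)

Solve |R(x)|<1 on ℝ⁻.
x=-1.65: |R|=0.6500
|R(-1.28)|=0.2800 |R(-0.92)|=0.0800 |R(-0.88)|=0.1200
Bisect:
  x_lo=-2.6284 |R|=1.6284  x_hi=-0.1612 |R|=0.8388
  mid=-1.39479 |R|=0.39479 →hi
  mid=-2.01158 |R|=1.01158 →lo
  mid=-1.70318 |R|=0.70318 →hi
  mid=-1.85738 |R|=0.85738 →hi
  mid=-1.93448 |R|=0.93448 →hi
  mid=-1.97303 |R|=0.97303 →hi
  mid=-1.99230 |R|=0.99230 →hi
  mid=-2.00194 |R|=1.00194 →lo
  mid=-1.99712 |R|=0.99712 →hi
  mid=-1.99953 |R|=0.99953 →hi
  ...
  [-2.00014,-1.99998] ⇒ x*=-2.0000
Stable set (-2.0000, 0).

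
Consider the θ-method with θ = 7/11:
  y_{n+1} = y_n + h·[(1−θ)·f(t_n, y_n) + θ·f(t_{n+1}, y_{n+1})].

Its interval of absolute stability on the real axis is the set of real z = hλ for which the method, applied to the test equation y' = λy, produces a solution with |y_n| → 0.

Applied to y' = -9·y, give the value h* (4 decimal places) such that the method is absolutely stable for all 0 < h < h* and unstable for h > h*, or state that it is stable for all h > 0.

Test eqn y'=λy, z=hλ:
  y_{n+1} = y_n + z·[4/11·y_n + 7/11·y_{n+1}] ⇒ (1 − 7/11z)y_{n+1} = (1 + 4/11z)y_n
  ⇒ R(z) = (1 + 4/11z)/(1 − 7/11z).

Need |R(x)|<1, x<0.
x=-0.43: |R|=0.6624
x=-2: |R|=0.1200
x=-10: |R|=0.3580
x=-100: |R|=0.5471
θ=7/11≥1/2 ⇒ |1+4/11x|<|1−7/11x| ∀x<0 ⇒ interval (−∞,0).

unbounded; (−∞, 0). Any h>0 works for λ=-9.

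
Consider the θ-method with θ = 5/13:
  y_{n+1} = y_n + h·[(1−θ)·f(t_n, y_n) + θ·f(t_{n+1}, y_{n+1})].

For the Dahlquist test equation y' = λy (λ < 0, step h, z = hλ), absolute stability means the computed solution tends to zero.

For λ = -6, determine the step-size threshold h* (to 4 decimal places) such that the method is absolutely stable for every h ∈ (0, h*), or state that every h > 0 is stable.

(-8.6667,0); λ=-6 ⇒ h* = (26/3)/6 = 1.4444.

On y'=λy, z=hλ:
  y_{n+1} = y_n + z·[8/13·y_n + 5/13·y_{n+1}] ⇒ (1 − 5/13z)y_{n+1} = (1 + 8/13z)y_n
  ⇒ R(z) = (1 + 8/13z)/(1 − 5/13z).

Solve |R(x)|<1 on ℝ⁻.
x=-0.84: |R|=0.3651
R=−1: 1+8/13x = −1+5/13x ⇒ -3/13x=2 ⇒ x=2/(-3/13)=-8.6667
Confirm numerically:
  x=-6.713: |R|=0.87413 <1
  x=-5.819: |R|=0.79705 <1
  x=-5.448: |R|=0.76004 <1
  x=-3.594: |R|=0.50862 <1
  x=-9.157: |R|=1.02502 >1
  x=-8.841: |R|=1.00914 >1
  x=-8.814: |R|=1.00774 >1
So |R|<1 on (-8.6667, 0).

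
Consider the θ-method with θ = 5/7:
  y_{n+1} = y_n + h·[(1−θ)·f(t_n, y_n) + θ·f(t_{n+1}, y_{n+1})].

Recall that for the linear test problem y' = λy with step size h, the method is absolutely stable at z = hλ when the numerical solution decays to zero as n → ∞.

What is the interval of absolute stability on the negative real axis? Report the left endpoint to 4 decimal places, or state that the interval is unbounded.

Set f=λy, z=hλ:
  y_{n+1} = y_n + z·[2/7·y_n + 5/7·y_{n+1}] ⇒ (1 − 5/7z)y_{n+1} = (1 + 2/7z)y_n
  Hence R(z) = (1 + 2/7z)/(1 − 5/7z).

Solve |R(x)|<1 on ℝ⁻.
x=-0.31: |R|=0.7462
x=-2: |R|=0.1765
x=-10: |R|=0.2281
x=-100: |R|=0.3807
θ=5/7≥1/2 ⇒ |1+2/7x|<|1−5/7x| ∀x<0 ⇒ stable on all of ℝ⁻.

(−∞, 0) — no finite endpoint.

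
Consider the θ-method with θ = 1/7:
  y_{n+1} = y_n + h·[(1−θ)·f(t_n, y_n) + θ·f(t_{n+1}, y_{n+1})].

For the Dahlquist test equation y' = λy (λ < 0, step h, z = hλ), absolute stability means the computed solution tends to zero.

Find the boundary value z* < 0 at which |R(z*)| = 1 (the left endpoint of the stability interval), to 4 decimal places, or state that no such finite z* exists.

left endpoint -2.8000.

On y'=λy, z=hλ:
  y_{n+1} = y_n + z·[6/7·y_n + 1/7·y_{n+1}] ⇒ (1 − 1/7z)y_{n+1} = (1 + 6/7z)y_n
  ⇒ R(z) = (1 + 6/7z)/(1 − 1/7z).

Solve |R(x)|<1 on ℝ⁻.
x=-1.3: |R|=0.0964
R=−1: 1+6/7x = −1+1/7x ⇒ -5/7x=2 ⇒ x=2/(-5/7)=-2.8000
Confirm numerically:
  x=-2.400: |R|=0.78723 <1
  x=-1.822: |R|=0.44570 <1
  x=-1.124: |R|=0.03151 <1
  x=-3.127: |R|=1.16145 >1
  x=-3.050: |R|=1.12438 >1
  x=-3.047: |R|=1.12292 >1
Stable set (-2.8000, 0).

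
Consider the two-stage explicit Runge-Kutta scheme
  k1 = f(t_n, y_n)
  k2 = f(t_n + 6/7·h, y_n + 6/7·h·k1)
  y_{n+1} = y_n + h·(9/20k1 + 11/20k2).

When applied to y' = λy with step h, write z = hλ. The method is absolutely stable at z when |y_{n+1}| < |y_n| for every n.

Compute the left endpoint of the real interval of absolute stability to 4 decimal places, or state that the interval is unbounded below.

On y'=λy, z=hλ:
  k1=λy_n ⇒ h·k1=z·y_n;  k2=λ(1+6/7z)y_n ⇒ h·k2=z(1+6/7z)y_n
  y_{n+1}/y_n = 1 + 9/20z + 11/20z(1+6/7z) = 1 + z + 33/70z²
  R(z) = 1 + z + 33/70z².

Find x<0 with |R(x)|<1.
x=-0.64: |R|=0.5531
R=1: x+33/70x²=0 ⇒ x=−70/33=-2.1212; min R=1−1/(4·33/70)=0.4697>−1
Confirm numerically:
  x=-1.546: |R|=0.58077 <1
  x=-1.522: |R|=0.57006 <1
  x=-0.931: |R|=0.47762 <1
  x=-2.539: |R|=1.50007 >1
  x=-2.465: |R|=1.39951 >1
  x=-2.276: |R|=1.16608 >1
Stable set (-2.1212, 0).

z* = -2.1212.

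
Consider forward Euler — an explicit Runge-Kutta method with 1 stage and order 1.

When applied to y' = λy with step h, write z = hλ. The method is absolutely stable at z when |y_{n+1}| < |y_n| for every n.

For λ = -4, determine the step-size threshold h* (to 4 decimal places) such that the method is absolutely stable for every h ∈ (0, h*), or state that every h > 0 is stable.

Test eqn y'=λy, z=hλ:
  order 1, 1-stage ⇒ R(z)=1+z
  (e.g. R(-1.03)=-0.03000, |R|=0.03000)

Need |R(x)|<1, x<0.
x=-1.03: |R|=0.0300
|R(-2.05)|=1.0500 |R(-1.45)|=0.4500
Bisect:
  x_lo=-2.8218 |R|=1.8218  x_hi=-0.2471 |R|=0.7529
  mid=-1.53445 |R|=0.53445 →hi
  mid=-2.17811 |R|=1.17811 →lo
  mid=-1.85628 |R|=0.85628 →hi
  mid=-2.01719 |R|=1.01719 →lo
  mid=-1.93674 |R|=0.93674 →hi
  mid=-1.97696 |R|=0.97696 →hi
  mid=-1.99708 |R|=0.99708 →hi
  mid=-2.00714 |R|=1.00714 →lo
  ...
  [-2.00007,-1.99991] ⇒ x*=-2.0000
Stable set (-2.0000, 0).

(-2.0000,0); λ=-4 ⇒ h* = 0.5000.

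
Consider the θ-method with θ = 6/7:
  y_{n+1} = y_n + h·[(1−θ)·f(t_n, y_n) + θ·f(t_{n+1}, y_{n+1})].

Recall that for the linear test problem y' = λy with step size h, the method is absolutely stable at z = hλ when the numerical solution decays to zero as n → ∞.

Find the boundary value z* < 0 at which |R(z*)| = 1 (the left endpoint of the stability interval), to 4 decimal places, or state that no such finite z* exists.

interval (−∞, 0).

On y'=λy, z=hλ:
  y_{n+1} = y_n + z·[1/7·y_n + 6/7·y_{n+1}] ⇒ (1 − 6/7z)y_{n+1} = (1 + 1/7z)y_n
  R(z) = (1 + 1/7z)/(1 − 6/7z).

Find x<0 with |R(x)|<1.
x=-1.62: |R|=0.3218
x=-2: |R|=0.2632
x=-10: |R|=0.0448
x=-100: |R|=0.1532
θ=6/7≥1/2 ⇒ |1+1/7x|<|1−6/7x| ∀x<0 ⇒ unbounded interval.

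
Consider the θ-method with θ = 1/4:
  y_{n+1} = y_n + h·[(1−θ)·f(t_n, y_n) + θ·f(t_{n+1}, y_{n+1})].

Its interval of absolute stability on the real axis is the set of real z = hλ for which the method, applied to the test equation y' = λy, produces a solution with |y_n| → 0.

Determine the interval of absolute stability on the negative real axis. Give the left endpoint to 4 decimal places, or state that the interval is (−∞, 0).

(-4.0000, 0).

Set f=λy, z=hλ:
  y_{n+1} = y_n + z·[3/4·y_n + 1/4·y_{n+1}] ⇒ (1 − 1/4z)y_{n+1} = (1 + 3/4z)y_n
  ⇒ R(z) = (1 + 3/4z)/(1 − 1/4z).

Find x<0 with |R(x)|<1.
x=-0.75: |R|=0.3684
R=−1: 1+3/4x = −1+1/4x ⇒ -1/2x=2 ⇒ x=2/(-1/2)=-4.0000
Confirm numerically:
  x=-2.792: |R|=0.64429 <1
  x=-2.718: |R|=0.61834 <1
  x=-2.690: |R|=0.60837 <1
  x=-4.586: |R|=1.13650 >1
  x=-4.428: |R|=1.10157 >1
  x=-4.200: |R|=1.04878 >1
Interval (-4.0000, 0).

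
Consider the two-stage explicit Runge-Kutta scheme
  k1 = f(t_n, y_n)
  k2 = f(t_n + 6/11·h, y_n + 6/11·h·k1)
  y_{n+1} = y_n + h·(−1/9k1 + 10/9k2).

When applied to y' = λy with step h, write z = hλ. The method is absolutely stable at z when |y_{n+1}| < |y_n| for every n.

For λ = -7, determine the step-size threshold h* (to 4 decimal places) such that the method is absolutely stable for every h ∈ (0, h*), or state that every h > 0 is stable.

Test eqn y'=λy, z=hλ:
  k1=λy_n ⇒ h·k1=z·y_n;  k2=λ(1+6/11z)y_n ⇒ h·k2=z(1+6/11z)y_n
  y_{n+1}/y_n = 1 − 1/9z + 10/9z(1+6/11z) = 1 + z + 20/33z²
  so R(z) = 1 + z + 20/33z².

Solve |R(x)|<1 on ℝ⁻.
x=-0.93: |R|=0.5942
R=1: x+20/33x²=0 ⇒ x=−33/20=-1.6500; min R=1−1/(4·20/33)=0.5875>−1
Confirm numerically:
  x=-1.495: |R|=0.85956 <1
  x=-1.438: |R|=0.81524 <1
  x=-0.720: |R|=0.59418 <1
  x=-2.036: |R|=1.47630 >1
  x=-1.827: |R|=1.19599 >1
Interval (-1.6500, 0).

(-1.6500,0); λ=-7 ⇒ h* = (33/20)/7 = 0.2357.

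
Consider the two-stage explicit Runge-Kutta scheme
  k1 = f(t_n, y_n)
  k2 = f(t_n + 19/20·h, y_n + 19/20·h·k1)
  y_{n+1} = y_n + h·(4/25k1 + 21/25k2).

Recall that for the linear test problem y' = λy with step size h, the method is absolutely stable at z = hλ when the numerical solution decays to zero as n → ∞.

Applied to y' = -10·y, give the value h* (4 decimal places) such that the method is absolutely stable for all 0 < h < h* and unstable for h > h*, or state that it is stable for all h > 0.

With y'=λy (z=hλ):
  k1=λy_n ⇒ h·k1=z·y_n;  k2=λ(1+19/20z)y_n ⇒ h·k2=z(1+19/20z)y_n
  y_{n+1}/y_n = 1 + 4/25z + 21/25z(1+19/20z) = 1 + z + 399/500z²
  so R(z) = 1 + z + 399/500z².

Boundary: |R(x)|=1, x<0.
x=-1.05: |R|=0.8298
R=1: x+399/500x²=0 ⇒ x=−500/399=-1.2531; min R=1−1/(4·399/500)=0.6867>−1
Confirm numerically:
  x=-0.771: |R|=0.70336 <1
  x=-0.756: |R|=0.70009 <1
  x=-0.714: |R|=0.69282 <1
  x=-0.547: |R|=0.69177 <1
  x=-1.589: |R|=1.42589 >1
  x=-1.538: |R|=1.34962 >1
  x=-1.469: |R|=1.25305 >1
Stable set (-1.2531, 0).

(-1.2531,0); λ=-10 ⇒ h* = (500/399)/10 = 0.1253.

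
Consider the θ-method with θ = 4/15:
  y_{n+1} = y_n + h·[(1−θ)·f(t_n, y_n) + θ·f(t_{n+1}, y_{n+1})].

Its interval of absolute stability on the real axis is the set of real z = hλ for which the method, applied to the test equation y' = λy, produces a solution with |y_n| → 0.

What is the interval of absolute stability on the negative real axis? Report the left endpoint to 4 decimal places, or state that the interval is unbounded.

(-4.2857, 0).

Set f=λy, z=hλ:
  y_{n+1} = y_n + z·[11/15·y_n + 4/15·y_{n+1}] ⇒ (1 − 4/15z)y_{n+1} = (1 + 11/15z)y_n
  ⇒ R(z) = (1 + 11/15z)/(1 − 4/15z).

Find x<0 with |R(x)|<1.
x=-1.7: |R|=0.1697
R=−1: 1+11/15x = −1+4/15x ⇒ -7/15x=2 ⇒ x=2/(-7/15)=-4.2857
Confirm numerically:
  x=-3.647: |R|=0.84889 <1
  x=-3.034: |R|=0.67711 <1
  x=-2.244: |R|=0.40390 <1
  x=-4.800: |R|=1.10526 >1
  x=-4.742: |R|=1.09403 >1
  x=-4.508: |R|=1.04711 >1
Stable set (-4.2857, 0).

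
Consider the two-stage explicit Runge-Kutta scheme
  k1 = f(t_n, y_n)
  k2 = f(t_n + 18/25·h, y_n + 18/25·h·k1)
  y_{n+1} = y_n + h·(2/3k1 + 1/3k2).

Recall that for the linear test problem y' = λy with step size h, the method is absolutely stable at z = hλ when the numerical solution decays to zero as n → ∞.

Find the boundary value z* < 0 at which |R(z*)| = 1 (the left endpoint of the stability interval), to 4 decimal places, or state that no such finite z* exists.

z* = -4.1667.

Set f=λy, z=hλ:
  k1=λy_n ⇒ h·k1=z·y_n;  k2=λ(1+18/25z)y_n ⇒ h·k2=z(1+18/25z)y_n
  y_{n+1}/y_n = 1 + 2/3z + 1/3z(1+18/25z) = 1 + z + 6/25z²
  Hence R(z) = 1 + z + 6/25z².

Boundary: |R(x)|=1, x<0.
x=-1.67: |R|=0.0007
R=1: x+6/25x²=0 ⇒ x=−25/6=-4.1667; min R=1−1/(4·6/25)=-0.0417>−1
Confirm numerically:
  x=-3.821: |R|=0.68301 <1
  x=-3.718: |R|=0.59965 <1
  x=-3.149: |R|=0.23089 <1
  x=-4.745: |R|=1.65861 >1
  x=-4.284: |R|=1.12064 >1
  x=-4.219: |R|=1.05299 >1
Interval (-4.1667, 0).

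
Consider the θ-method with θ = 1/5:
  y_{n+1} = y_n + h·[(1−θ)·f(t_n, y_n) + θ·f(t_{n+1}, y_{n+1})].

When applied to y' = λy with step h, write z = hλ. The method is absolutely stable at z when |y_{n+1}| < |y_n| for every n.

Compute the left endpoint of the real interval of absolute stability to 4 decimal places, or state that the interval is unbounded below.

left endpoint -3.3333.

With y'=λy (z=hλ):
  y_{n+1} = y_n + z·[4/5·y_n + 1/5·y_{n+1}] ⇒ (1 − 1/5z)y_{n+1} = (1 + 4/5z)y_n
  R(z) = (1 + 4/5z)/(1 − 1/5z).

Find x<0 with |R(x)|<1.
x=-0.87: |R|=0.2589
R=−1: 1+4/5x = −1+1/5x ⇒ -3/5x=2 ⇒ x=2/(-3/5)=-3.3333
Confirm numerically:
  x=-2.662: |R|=0.73714 <1
  x=-2.652: |R|=0.73288 <1
  x=-1.908: |R|=0.38101 <1
  x=-3.609: |R|=1.09606 >1
  x=-3.358: |R|=1.00885 >1
Stable set (-3.3333, 0).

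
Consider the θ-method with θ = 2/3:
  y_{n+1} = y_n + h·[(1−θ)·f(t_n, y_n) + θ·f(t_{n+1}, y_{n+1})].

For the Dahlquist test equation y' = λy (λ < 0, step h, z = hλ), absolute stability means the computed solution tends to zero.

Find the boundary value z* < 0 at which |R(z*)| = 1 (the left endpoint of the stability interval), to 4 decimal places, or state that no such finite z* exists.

On y'=λy, z=hλ:
  y_{n+1} = y_n + z·[1/3·y_n + 2/3·y_{n+1}] ⇒ (1 − 2/3z)y_{n+1} = (1 + 1/3z)y_n
  Hence R(z) = (1 + 1/3z)/(1 − 2/3z).

Boundary: |R(x)|=1, x<0.
x=-1.59: |R|=0.2282
x=-2: |R|=0.1429
x=-10: |R|=0.3043
x=-100: |R|=0.4778
θ=2/3≥1/2 ⇒ |1+1/3x|<|1−2/3x| ∀x<0 ⇒ stable on all of ℝ⁻.

unbounded; (−∞, 0).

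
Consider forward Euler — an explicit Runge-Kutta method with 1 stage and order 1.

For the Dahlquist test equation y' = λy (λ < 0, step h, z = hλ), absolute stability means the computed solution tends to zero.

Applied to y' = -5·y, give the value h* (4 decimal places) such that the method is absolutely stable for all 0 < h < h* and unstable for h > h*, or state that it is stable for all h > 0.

(-2.0000,0); λ=-5 ⇒ h* = 0.4000.

Test eqn y'=λy, z=hλ:
  order 1, 1-stage ⇒ R(z)=1+z
  (e.g. R(-1.45)=-0.45000, |R|=0.45000)

Boundary: |R(x)|=1, x<0.
x=-1.45: |R|=0.4500
|R(-1.65)|=0.6500 |R(-0.9)|=0.1000 |R(-0.54)|=0.4600
Bisect:
  x_lo=-2.3602 |R|=1.3602  x_hi=-0.0632 |R|=0.9368
  mid=-1.21168 |R|=0.21168 →hi
  mid=-1.78593 |R|=0.78593 →hi
  mid=-2.07306 |R|=1.07306 →lo
  mid=-1.92949 |R|=0.92949 →hi
  mid=-2.00128 |R|=1.00128 →lo
  mid=-1.96538 |R|=0.96538 →hi
  mid=-1.98333 |R|=0.98333 →hi
  mid=-1.99230 |R|=0.99230 →hi
  ...
  [-2.00001,-1.99987] ⇒ x*=-2.0000
Interval (-2.0000, 0).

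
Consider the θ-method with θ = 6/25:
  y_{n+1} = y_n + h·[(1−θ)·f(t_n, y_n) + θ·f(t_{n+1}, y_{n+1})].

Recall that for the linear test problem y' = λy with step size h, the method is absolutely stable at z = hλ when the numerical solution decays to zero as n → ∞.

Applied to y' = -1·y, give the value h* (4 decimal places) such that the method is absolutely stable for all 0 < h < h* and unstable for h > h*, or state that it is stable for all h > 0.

(-3.8462,0); λ=-1 ⇒ h* = (50/13)/1 = 3.8462.

With y'=λy (z=hλ):
  y_{n+1} = y_n + z·[19/25·y_n + 6/25·y_{n+1}] ⇒ (1 − 6/25z)y_{n+1} = (1 + 19/25z)y_n
  R(z) = (1 + 19/25z)/(1 − 6/25z).

Solve |R(x)|<1 on ℝ⁻.
x=-1.02: |R|=0.1806
R=−1: 1+19/25x = −1+6/25x ⇒ -13/25x=2 ⇒ x=2/(-13/25)=-3.8462
Confirm numerically:
  x=-3.504: |R|=0.90335 <1
  x=-2.098: |R|=0.39539 <1
  x=-1.573: |R|=0.14191 <1
  x=-1.558: |R|=0.13398 <1
  x=-4.414: |R|=1.14338 >1
  x=-4.275: |R|=1.11007 >1
  x=-4.164: |R|=1.08267 >1
Stable set (-3.8462, 0).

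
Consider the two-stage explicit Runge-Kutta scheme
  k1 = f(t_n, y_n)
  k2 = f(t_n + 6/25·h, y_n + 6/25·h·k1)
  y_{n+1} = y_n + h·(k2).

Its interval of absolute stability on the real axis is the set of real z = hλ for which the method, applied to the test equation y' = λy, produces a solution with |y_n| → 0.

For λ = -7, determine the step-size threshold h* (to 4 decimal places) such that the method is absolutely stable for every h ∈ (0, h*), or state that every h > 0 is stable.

(-4.1667,0); λ=-7 ⇒ h* = (25/6)/7 = 0.5952.

On y'=λy, z=hλ:
  k1=λy_n ⇒ h·k1=z·y_n;  k2=λ(1+6/25z)y_n ⇒ h·k2=z(1+6/25z)y_n
  y_{n+1}/y_n = 1 + z(1+6/25z) = 1 + z + 6/25z²
  ⇒ R(z) = 1 + z + 6/25z².

Need |R(x)|<1, x<0.
x=-0.51: |R|=0.5524
R=1: x+6/25x²=0 ⇒ x=−25/6=-4.1667; min R=1−1/(4·6/25)=-0.0417>−1
Confirm numerically:
  x=-3.479: |R|=0.42583 <1
  x=-2.854: |R|=0.10088 <1
  x=-2.326: |R|=0.02753 <1
  x=-4.639: |R|=1.52588 >1
  x=-4.536: |R|=1.40207 >1
Stable set (-4.1667, 0).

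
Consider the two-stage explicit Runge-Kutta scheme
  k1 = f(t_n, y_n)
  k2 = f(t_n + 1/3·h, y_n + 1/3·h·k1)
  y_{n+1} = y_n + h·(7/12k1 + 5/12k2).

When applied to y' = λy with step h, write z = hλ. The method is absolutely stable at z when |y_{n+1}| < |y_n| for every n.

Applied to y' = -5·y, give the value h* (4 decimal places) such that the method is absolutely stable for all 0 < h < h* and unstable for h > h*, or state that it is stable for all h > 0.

(-7.2000,0); λ=-5 ⇒ h* = (36/5)/5 = 1.4400.

On y'=λy, z=hλ:
  k1=λy_n ⇒ h·k1=z·y_n;  k2=λ(1+1/3z)y_n ⇒ h·k2=z(1+1/3z)y_n
  y_{n+1}/y_n = 1 + 7/12z + 5/12z(1+1/3z) = 1 + z + 5/36z²
  Hence R(z) = 1 + z + 5/36z².

Find x<0 with |R(x)|<1.
x=-0.33: |R|=0.6851
R=1: x+5/36x²=0 ⇒ x=−36/5=-7.2000; min R=1−1/(4·5/36)=-0.8000>−1
Confirm numerically:
  x=-3.906: |R|=0.78699 <1
  x=-3.628: |R|=0.79989 <1
  x=-3.027: |R|=0.75440 <1
  x=-7.548: |R|=1.36482 >1
  x=-7.428: |R|=1.23522 >1
Stable set (-7.2000, 0).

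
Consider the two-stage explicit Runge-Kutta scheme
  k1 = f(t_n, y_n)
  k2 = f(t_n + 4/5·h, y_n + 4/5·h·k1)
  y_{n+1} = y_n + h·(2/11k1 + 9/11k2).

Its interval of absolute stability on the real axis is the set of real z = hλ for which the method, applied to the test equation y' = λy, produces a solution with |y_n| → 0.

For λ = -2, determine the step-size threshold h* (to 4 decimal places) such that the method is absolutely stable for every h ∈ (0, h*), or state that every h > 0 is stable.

(-1.5278,0); λ=-2 ⇒ h* = (55/36)/2 = 0.7639.

Test eqn y'=λy, z=hλ:
  k1=λy_n ⇒ h·k1=z·y_n;  k2=λ(1+4/5z)y_n ⇒ h·k2=z(1+4/5z)y_n
  y_{n+1}/y_n = 1 + 2/11z + 9/11z(1+4/5z) = 1 + z + 36/55z²
  R(z) = 1 + z + 36/55z².

Find x<0 with |R(x)|<1.
x=-1.02: |R|=0.6610
R=1: x+36/55x²=0 ⇒ x=−55/36=-1.5278; min R=1−1/(4·36/55)=0.6181>−1
Confirm numerically:
  x=-1.312: |R|=0.81470 <1
  x=-1.108: |R|=0.69556 <1
  x=-0.912: |R|=0.63241 <1
  x=-1.934: |R|=1.51423 >1
  x=-1.910: |R|=1.47785 >1
So |R|<1 on (-1.5278, 0).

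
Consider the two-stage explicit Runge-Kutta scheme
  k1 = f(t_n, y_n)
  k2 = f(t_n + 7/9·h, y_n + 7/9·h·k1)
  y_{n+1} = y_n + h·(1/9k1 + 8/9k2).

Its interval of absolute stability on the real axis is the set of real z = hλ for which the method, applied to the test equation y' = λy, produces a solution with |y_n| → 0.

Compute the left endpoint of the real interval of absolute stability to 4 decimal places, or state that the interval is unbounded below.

Test eqn y'=λy, z=hλ:
  k1=λy_n ⇒ h·k1=z·y_n;  k2=λ(1+7/9z)y_n ⇒ h·k2=z(1+7/9z)y_n
  y_{n+1}/y_n = 1 + 1/9z + 8/9z(1+7/9z) = 1 + z + 56/81z²
  so R(z) = 1 + z + 56/81z².

Find x<0 with |R(x)|<1.
x=-1.64: |R|=1.2195
R=1: x+56/81x²=0 ⇒ x=−81/56=-1.4464; min R=1−1/(4·56/81)=0.6384>−1
Confirm numerically:
  x=-1.303: |R|=0.87079 <1
  x=-1.236: |R|=0.82018 <1
  x=-1.163: |R|=0.77211 <1
  x=-0.665: |R|=0.64074 <1
  x=-1.968: |R|=1.70965 >1
  x=-1.526: |R|=1.08395 >1
Interval (-1.4464, 0).

left endpoint -1.4464.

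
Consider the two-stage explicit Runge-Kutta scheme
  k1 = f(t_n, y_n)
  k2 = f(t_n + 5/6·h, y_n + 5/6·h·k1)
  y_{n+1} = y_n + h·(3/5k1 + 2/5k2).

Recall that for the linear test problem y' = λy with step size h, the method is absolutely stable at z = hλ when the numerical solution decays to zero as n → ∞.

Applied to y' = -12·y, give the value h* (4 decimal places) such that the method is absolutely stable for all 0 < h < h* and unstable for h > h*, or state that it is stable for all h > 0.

On y'=λy, z=hλ:
  k1=λy_n ⇒ h·k1=z·y_n;  k2=λ(1+5/6z)y_n ⇒ h·k2=z(1+5/6z)y_n
  y_{n+1}/y_n = 1 + 3/5z + 2/5z(1+5/6z) = 1 + z + 1/3z²
  Hence R(z) = 1 + z + 1/3z².

Find x<0 with |R(x)|<1.
x=-0.69: |R|=0.4687
R=1: x+1/3x²=0 ⇒ x=−3=-3.0000; min R=1−1/(4·1/3)=0.2500>−1
Confirm numerically:
  x=-2.367: |R|=0.50056 <1
  x=-1.991: |R|=0.33036 <1
  x=-1.492: |R|=0.25002 <1
  x=-3.524: |R|=1.61553 >1
  x=-3.382: |R|=1.43064 >1
  x=-3.294: |R|=1.32281 >1
Stable set (-3.0000, 0).

(-3.0000,0); λ=-12 ⇒ h* = (3)/12 = 0.2500.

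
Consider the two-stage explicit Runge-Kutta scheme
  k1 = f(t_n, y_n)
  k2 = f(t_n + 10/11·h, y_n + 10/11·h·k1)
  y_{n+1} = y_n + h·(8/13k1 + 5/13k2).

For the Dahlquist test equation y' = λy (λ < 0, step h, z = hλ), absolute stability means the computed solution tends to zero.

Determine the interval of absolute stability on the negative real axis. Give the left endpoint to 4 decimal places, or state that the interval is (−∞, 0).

On y'=λy, z=hλ:
  k1=λy_n ⇒ h·k1=z·y_n;  k2=λ(1+10/11z)y_n ⇒ h·k2=z(1+10/11z)y_n
  y_{n+1}/y_n = 1 + 8/13z + 5/13z(1+10/11z) = 1 + z + 50/143z²
  ⇒ R(z) = 1 + z + 50/143z².

Solve |R(x)|<1 on ℝ⁻.
x=-0.59: |R|=0.5317
R=1: x+50/143x²=0 ⇒ x=−143/50=-2.8600; min R=1−1/(4·50/143)=0.2850>−1
Confirm numerically:
  x=-2.221: |R|=0.50377 <1
  x=-2.159: |R|=0.47082 <1
  x=-2.110: |R|=0.44668 <1
  x=-1.289: |R|=0.29195 <1
  x=-3.075: |R|=1.23116 >1
  x=-2.962: |R|=1.10564 >1
Interval (-2.8600, 0).

z∈(-2.8600,0).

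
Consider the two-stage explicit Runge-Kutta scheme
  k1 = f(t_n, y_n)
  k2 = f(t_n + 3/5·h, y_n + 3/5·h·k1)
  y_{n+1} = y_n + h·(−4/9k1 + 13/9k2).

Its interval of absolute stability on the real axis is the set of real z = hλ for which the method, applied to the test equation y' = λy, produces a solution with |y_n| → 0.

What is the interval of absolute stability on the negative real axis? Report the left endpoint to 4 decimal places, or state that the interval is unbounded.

(-1.1538, 0).

With y'=λy (z=hλ):
  k1=λy_n ⇒ h·k1=z·y_n;  k2=λ(1+3/5z)y_n ⇒ h·k2=z(1+3/5z)y_n
  y_{n+1}/y_n = 1 − 4/9z + 13/9z(1+3/5z) = 1 + z + 13/15z²
  ⇒ R(z) = 1 + z + 13/15z².

Boundary: |R(x)|=1, x<0.
x=-0.31: |R|=0.7733
R=1: x+13/15x²=0 ⇒ x=−15/13=-1.1538; min R=1−1/(4·13/15)=0.7115>−1
Confirm numerically:
  x=-0.848: |R|=0.77522 <1
  x=-0.844: |R|=0.77336 <1
  x=-0.759: |R|=0.74027 <1
  x=-1.667: |R|=1.74137 >1
  x=-1.333: |R|=1.20697 >1
  x=-1.235: |R|=1.08686 >1
Interval (-1.1538, 0).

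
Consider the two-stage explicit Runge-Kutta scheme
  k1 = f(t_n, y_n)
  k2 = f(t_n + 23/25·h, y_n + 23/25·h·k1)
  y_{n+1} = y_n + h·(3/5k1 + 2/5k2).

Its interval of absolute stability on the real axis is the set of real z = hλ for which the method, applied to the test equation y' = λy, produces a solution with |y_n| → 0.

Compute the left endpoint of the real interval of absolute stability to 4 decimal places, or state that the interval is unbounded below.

On y'=λy, z=hλ:
  k1=λy_n ⇒ h·k1=z·y_n;  k2=λ(1+23/25z)y_n ⇒ h·k2=z(1+23/25z)y_n
  y_{n+1}/y_n = 1 + 3/5z + 2/5z(1+23/25z) = 1 + z + 46/125z²
  ⇒ R(z) = 1 + z + 46/125z².

Boundary: |R(x)|=1, x<0.
x=-1.04: |R|=0.3580
R=1: x+46/125x²=0 ⇒ x=−125/46=-2.7174; min R=1−1/(4·46/125)=0.3207>−1
Confirm numerically:
  x=-2.365: |R|=0.69331 <1
  x=-2.270: |R|=0.62627 <1
  x=-2.031: |R|=0.48699 <1
  x=-1.762: |R|=0.38051 <1
  x=-3.214: |R|=1.58736 >1
  x=-2.960: |R|=1.26427 >1
  x=-2.885: |R|=1.17795 >1
Stable set (-2.7174, 0).

z* = -2.7174.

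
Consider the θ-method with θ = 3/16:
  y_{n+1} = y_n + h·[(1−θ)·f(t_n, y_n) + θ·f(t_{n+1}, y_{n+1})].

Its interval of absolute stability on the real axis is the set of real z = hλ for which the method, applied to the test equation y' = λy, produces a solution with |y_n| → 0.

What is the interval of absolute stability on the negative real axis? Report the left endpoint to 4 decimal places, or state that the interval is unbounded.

On y'=λy, z=hλ:
  y_{n+1} = y_n + z·[13/16·y_n + 3/16·y_{n+1}] ⇒ (1 − 3/16z)y_{n+1} = (1 + 13/16z)y_n
  so R(z) = (1 + 13/16z)/(1 − 3/16z).

Find x<0 with |R(x)|<1.
x=-1.58: |R|=0.2189
R=−1: 1+13/16x = −1+3/16x ⇒ -5/8x=2 ⇒ x=2/(-5/8)=-3.2000
Confirm numerically:
  x=-2.792: |R|=0.83262 <1
  x=-1.995: |R|=0.45190 <1
  x=-1.337: |R|=0.06901 <1
  x=-3.645: |R|=1.16521 >1
  x=-3.579: |R|=1.14175 >1
Interval (-3.2000, 0).

z∈(-3.2000,0).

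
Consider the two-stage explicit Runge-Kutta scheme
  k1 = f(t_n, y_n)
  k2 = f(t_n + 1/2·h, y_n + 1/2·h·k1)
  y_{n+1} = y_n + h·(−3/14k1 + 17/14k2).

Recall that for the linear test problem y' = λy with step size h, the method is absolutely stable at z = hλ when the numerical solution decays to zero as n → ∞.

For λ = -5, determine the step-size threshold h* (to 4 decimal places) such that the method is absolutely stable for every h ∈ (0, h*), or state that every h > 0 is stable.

(-1.6471,0); λ=-5 ⇒ h* = (28/17)/5 = 0.3294.

Set f=λy, z=hλ:
  k1=λy_n ⇒ h·k1=z·y_n;  k2=λ(1+1/2z)y_n ⇒ h·k2=z(1+1/2z)y_n
  y_{n+1}/y_n = 1 − 3/14z + 17/14z(1+1/2z) = 1 + z + 17/28z²
  R(z) = 1 + z + 17/28z².

Need |R(x)|<1, x<0.
x=-1.74: |R|=1.0982
R=1: x+17/28x²=0 ⇒ x=−28/17=-1.6471; min R=1−1/(4·17/28)=0.5882>−1
Confirm numerically:
  x=-1.475: |R|=0.84592 <1
  x=-1.412: |R|=0.79849 <1
  x=-1.294: |R|=0.72262 <1
  x=-0.689: |R|=0.59922 <1
  x=-1.958: |R|=1.36964 >1
  x=-1.880: |R|=1.26589 >1
So |R|<1 on (-1.6471, 0).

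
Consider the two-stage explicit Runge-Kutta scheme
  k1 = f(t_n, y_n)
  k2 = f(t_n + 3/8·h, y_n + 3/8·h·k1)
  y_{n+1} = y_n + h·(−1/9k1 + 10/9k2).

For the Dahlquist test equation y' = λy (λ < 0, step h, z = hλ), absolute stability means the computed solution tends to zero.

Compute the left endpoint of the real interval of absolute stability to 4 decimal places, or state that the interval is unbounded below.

z* = -2.4000.

Set f=λy, z=hλ:
  k1=λy_n ⇒ h·k1=z·y_n;  k2=λ(1+3/8z)y_n ⇒ h·k2=z(1+3/8z)y_n
  y_{n+1}/y_n = 1 − 1/9z + 10/9z(1+3/8z) = 1 + z + 5/12z²
  R(z) = 1 + z + 5/12z².

Boundary: |R(x)|=1, x<0.
x=-1.42: |R|=0.4202
R=1: x+5/12x²=0 ⇒ x=−12/5=-2.4000; min R=1−1/(4·5/12)=0.4000>−1
Confirm numerically:
  x=-2.347: |R|=0.94817 <1
  x=-2.071: |R|=0.71610 <1
  x=-1.943: |R|=0.63002 <1
  x=-2.910: |R|=1.61838 >1
  x=-2.883: |R|=1.58020 >1
So |R|<1 on (-2.4000, 0).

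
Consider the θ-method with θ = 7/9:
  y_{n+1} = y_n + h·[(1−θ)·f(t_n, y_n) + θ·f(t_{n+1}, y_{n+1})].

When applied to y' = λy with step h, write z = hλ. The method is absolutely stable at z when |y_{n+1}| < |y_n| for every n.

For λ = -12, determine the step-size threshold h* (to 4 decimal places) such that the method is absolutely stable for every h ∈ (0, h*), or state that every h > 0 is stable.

(−∞, 0) — no finite endpoint. Any h>0 works for λ=-12.

With y'=λy (z=hλ):
  y_{n+1} = y_n + z·[2/9·y_n + 7/9·y_{n+1}] ⇒ (1 − 7/9z)y_{n+1} = (1 + 2/9z)y_n
  ⇒ R(z) = (1 + 2/9z)/(1 − 7/9z).

Boundary: |R(x)|=1, x<0.
x=-0.88: |R|=0.4776
x=-2: |R|=0.2174
x=-10: |R|=0.1392
x=-100: |R|=0.2694
θ=7/9≥1/2 ⇒ |1+2/9x|<|1−7/9x| ∀x<0 ⇒ interval (−∞,0).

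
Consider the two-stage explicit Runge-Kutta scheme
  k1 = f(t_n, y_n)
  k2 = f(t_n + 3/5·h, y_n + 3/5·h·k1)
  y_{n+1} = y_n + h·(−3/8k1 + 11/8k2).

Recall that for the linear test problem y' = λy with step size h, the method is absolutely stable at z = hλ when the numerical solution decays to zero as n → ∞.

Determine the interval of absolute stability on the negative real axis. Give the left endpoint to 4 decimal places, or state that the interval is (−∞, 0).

Set f=λy, z=hλ:
  k1=λy_n ⇒ h·k1=z·y_n;  k2=λ(1+3/5z)y_n ⇒ h·k2=z(1+3/5z)y_n
  y_{n+1}/y_n = 1 − 3/8z + 11/8z(1+3/5z) = 1 + z + 33/40z²
  R(z) = 1 + z + 33/40z².

Boundary: |R(x)|=1, x<0.
x=-0.5: |R|=0.7063
R=1: x+33/40x²=0 ⇒ x=−40/33=-1.2121; min R=1−1/(4·33/40)=0.6970>−1
Confirm numerically:
  x=-0.747: |R|=0.71336 <1
  x=-0.650: |R|=0.69856 <1
  x=-0.509: |R|=0.70474 <1
  x=-1.483: |R|=1.33141 >1
  x=-1.235: |R|=1.02331 >1
Interval (-1.2121, 0).

(-1.2121, 0).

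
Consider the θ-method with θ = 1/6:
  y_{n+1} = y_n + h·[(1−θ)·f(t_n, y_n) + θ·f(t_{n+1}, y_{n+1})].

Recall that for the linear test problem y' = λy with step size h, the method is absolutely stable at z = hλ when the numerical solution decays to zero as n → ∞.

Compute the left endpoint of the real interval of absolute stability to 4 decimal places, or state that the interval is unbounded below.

On y'=λy, z=hλ:
  y_{n+1} = y_n + z·[5/6·y_n + 1/6·y_{n+1}] ⇒ (1 − 1/6z)y_{n+1} = (1 + 5/6z)y_n
  ⇒ R(z) = (1 + 5/6z)/(1 − 1/6z).

Solve |R(x)|<1 on ℝ⁻.
x=-1.26: |R|=0.0413
R=−1: 1+5/6x = −1+1/6x ⇒ -2/3x=2 ⇒ x=2/(-2/3)=-3.0000
Confirm numerically:
  x=-2.444: |R|=0.73662 <1
  x=-2.335: |R|=0.68086 <1
  x=-1.424: |R|=0.15086 <1
  x=-3.522: |R|=1.21928 >1
  x=-3.211: |R|=1.09163 >1
Stable set (-3.0000, 0).

left endpoint -3.0000.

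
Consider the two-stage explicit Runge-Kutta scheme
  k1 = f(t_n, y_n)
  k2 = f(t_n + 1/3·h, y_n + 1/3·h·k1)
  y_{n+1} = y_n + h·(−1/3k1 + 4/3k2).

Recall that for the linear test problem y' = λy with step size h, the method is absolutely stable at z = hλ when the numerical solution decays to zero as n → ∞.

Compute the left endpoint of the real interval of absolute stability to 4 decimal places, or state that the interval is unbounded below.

left endpoint -2.2500.

On y'=λy, z=hλ:
  k1=λy_n ⇒ h·k1=z·y_n;  k2=λ(1+1/3z)y_n ⇒ h·k2=z(1+1/3z)y_n
  y_{n+1}/y_n = 1 − 1/3z + 4/3z(1+1/3z) = 1 + z + 4/9z²
  Hence R(z) = 1 + z + 4/9z².

Solve |R(x)|<1 on ℝ⁻.
x=-0.79: |R|=0.4874
R=1: x+4/9x²=0 ⇒ x=−9/4=-2.2500; min R=1−1/(4·4/9)=0.4375>−1
Confirm numerically:
  x=-2.158: |R|=0.91176 <1
  x=-1.645: |R|=0.55768 <1
  x=-1.484: |R|=0.49478 <1
  x=-0.925: |R|=0.45528 <1
  x=-2.830: |R|=1.72951 >1
  x=-2.374: |R|=1.13083 >1
Interval (-2.2500, 0).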